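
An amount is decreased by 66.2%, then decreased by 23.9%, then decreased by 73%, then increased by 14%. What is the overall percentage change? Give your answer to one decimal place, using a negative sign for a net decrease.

-92.1%

A 66.2% decrease multiplies by 0.338.
Then a 23.9% decrease: 0.338 × 0.761 = 0.257218.
Then a 73% decrease: 0.257218 × 0.27 = 0.06944886.
Then a 14% increase: 0.06944886 × 1.14 = 0.0791717004.
Overall factor 0.0791717004, i.e. -92.1%.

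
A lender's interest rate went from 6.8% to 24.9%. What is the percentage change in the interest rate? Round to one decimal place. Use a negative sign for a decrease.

The change is 24.9 − 6.8 = 18.1 percentage points.
Relative to the original 6.8%, that is 18.1 ÷ 6.8 ≈ 266.2%.

266.2%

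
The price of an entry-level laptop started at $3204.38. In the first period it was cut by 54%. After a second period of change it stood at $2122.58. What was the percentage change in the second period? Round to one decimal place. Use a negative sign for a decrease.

After the first period: $3204.38 × 0.46 = $1474.0148.
Second-period multiplier: $2122.58 ÷ $1474.0148 ≈ 1.44.
That is a change of 44.0%.

44.0%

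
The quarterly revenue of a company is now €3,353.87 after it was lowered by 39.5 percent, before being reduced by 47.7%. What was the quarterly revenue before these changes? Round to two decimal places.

€10,599.59

Undoing the 47.7% decrease: €3,353.87 ÷ 0.523 ≈ €6412.753346.
Undoing the 39.5% decrease: €6412.753346 ÷ 0.605 ≈ €10,599.59.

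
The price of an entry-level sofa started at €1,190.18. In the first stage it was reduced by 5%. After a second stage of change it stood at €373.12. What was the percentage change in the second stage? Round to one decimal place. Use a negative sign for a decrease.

-67.0%

After the first stage: €1,190.18 × 0.95 = €1130.671.
Second-stage multiplier: €373.12 ÷ €1130.671 ≈ 0.33.
That is a change of -67.0%.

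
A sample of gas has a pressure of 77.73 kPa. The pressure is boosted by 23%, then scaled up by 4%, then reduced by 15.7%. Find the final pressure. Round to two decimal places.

83.82 kPa

Apply the 23% increase: 77.73 × 1.23 = 95.6079.
4% increase: 95.6079 × 1.04 = 99.432216.
15.7% decrease: 99.432216 × 0.843 = 83.821358088 ≈ 83.82.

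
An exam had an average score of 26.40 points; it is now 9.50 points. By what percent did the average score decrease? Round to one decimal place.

64.0%

Change: 9.50 − 26.40 = -16.90.
Relative to the original: -16.90 ÷ 26.40 ≈ -64.0%.
So the average score decreased by 64.0%.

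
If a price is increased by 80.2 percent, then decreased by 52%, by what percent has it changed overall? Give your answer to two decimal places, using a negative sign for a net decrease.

-13.50%

An 80.2% increase multiplies by 1.802.
Then a 52% decrease: 1.802 × 0.48 = 0.86496.
Overall factor 0.86496, i.e. -13.50%.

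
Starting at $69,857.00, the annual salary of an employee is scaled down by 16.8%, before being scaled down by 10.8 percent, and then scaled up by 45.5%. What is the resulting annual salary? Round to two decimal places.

Each change multiplies by a factor: 0.832 × 0.892 × 1.455 = 1.07981952.
$69,857.00 × 1.07981952 = $75432.95220864 ≈ $75,432.95.

$75,432.95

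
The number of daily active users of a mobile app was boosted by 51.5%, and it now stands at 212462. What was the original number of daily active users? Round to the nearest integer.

The overall multiplier applied was 1.515.
So the original number of daily active users was 212462 ÷ 1.515 ≈ 140239.

140239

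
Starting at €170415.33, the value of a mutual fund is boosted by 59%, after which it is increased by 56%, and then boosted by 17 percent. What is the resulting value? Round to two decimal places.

€494556.88

Each change multiplies by a factor: 1.59 × 1.56 × 1.17 = 2.902068.
€170415.33 × 2.902068 = €494556.87590244 ≈ €494556.88.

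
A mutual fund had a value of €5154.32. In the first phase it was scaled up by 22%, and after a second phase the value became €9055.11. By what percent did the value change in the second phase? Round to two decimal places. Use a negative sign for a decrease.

After the first phase: €5154.32 × 1.22 = €6288.2704.
Second-phase multiplier: €9055.11 ÷ €6288.2704 ≈ 1.44.
That is a change of 44.00%.

44.00%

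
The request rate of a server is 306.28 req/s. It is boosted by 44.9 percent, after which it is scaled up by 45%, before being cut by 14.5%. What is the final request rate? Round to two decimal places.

550.20 req/s

Each change multiplies by a factor: 1.449 × 1.45 × 0.855 = 1.79639775.
306.28 × 1.79639775 = 550.20070287 ≈ 550.20.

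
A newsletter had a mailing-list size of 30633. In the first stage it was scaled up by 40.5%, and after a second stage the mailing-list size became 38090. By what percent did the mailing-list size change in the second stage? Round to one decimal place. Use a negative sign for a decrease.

-11.5%

After the first stage: 30633 × 1.405 = 43039.365.
Second-stage multiplier: 38090 ÷ 43039.365 ≈ 0.885.
That is a change of -11.5%.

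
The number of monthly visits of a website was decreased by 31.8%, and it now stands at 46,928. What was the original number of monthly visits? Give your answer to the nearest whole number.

The overall multiplier applied was 0.682.
So the original number of monthly visits was 46,928 ÷ 0.682 ≈ 68,809.

68,809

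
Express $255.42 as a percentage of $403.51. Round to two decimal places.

$255.42 ÷ $403.51 ≈ 63.30%.

63.30%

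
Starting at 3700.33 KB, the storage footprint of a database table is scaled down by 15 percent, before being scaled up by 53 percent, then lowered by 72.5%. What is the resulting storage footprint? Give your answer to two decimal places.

1323.38 KB

Each change multiplies by a factor: 0.85 × 1.53 × 0.275 = 0.3576375.
3700.33 × 0.3576375 = 1323.376770375 ≈ 1323.38.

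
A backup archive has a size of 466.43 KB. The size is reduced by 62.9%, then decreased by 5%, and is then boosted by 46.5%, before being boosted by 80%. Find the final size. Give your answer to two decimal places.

433.51 KB

62.9% decrease: 466.43 × 0.371 = 173.04553.
Apply the 5% decrease: 173.04553 × 0.95 = 164.3932535.
46.5% increase: 164.3932535 × 1.465 = 240.8361163775.
After the 80% increase: 240.8361163775 × 1.8 = 433.5050094795 ≈ 433.51.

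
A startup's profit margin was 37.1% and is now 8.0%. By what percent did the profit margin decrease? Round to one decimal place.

78.4%

The change is 8.0 − 37.1 = -29.1 percentage points.
Relative to the original 37.1%, that is -29.1 ÷ 37.1 ≈ -78.4%.
So the profit margin fell by 78.4%.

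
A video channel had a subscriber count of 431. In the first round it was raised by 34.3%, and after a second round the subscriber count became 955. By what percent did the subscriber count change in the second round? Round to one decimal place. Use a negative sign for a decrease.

After the first round: 431 × 1.343 = 578.833.
Second-round multiplier: 955 ÷ 578.833 ≈ 1.64987.
That is a change of 65.0%.

65.0%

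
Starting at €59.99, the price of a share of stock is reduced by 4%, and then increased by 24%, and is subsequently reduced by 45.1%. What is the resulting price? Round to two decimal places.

Each change multiplies by a factor: 0.96 × 1.24 × 0.549 = 0.6535296.
€59.99 × 0.6535296 = €39.205240704 ≈ €39.21.

€39.21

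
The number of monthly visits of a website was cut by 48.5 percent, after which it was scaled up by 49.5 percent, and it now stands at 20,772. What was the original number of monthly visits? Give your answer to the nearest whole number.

26,979

The overall multiplier applied was 0.515 × 1.495 = 0.769925.
So the original number of monthly visits was 20,772 ÷ 0.769925 ≈ 26,979.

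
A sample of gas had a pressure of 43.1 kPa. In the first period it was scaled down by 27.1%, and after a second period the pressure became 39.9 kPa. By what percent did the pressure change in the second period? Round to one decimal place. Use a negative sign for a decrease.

After the first period: 43.1 × 0.729 = 31.4199.
Second-period multiplier: 39.9 ÷ 31.4199 ≈ 1.2699.
That is a change of 27.0%.

27.0%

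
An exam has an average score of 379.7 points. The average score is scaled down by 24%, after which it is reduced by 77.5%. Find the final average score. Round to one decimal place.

64.9 points

Each change multiplies by a factor: 0.76 × 0.225 = 0.171.
379.7 × 0.171 = 64.9287 ≈ 64.9.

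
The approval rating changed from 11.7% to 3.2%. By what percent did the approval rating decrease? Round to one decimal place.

The change is 3.2 − 11.7 = -8.5 percentage points.
Relative to the original 11.7%, that is -8.5 ÷ 11.7 ≈ -72.6%.
So the approval rating fell by 72.6%.

72.6%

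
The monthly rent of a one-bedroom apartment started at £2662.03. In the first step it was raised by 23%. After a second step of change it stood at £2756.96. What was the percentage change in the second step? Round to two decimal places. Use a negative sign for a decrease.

-15.80%

After the first step: £2662.03 × 1.23 = £3274.2969.
Second-step multiplier: £2756.96 ÷ £3274.2969 ≈ 0.842001.
That is a change of -15.80%.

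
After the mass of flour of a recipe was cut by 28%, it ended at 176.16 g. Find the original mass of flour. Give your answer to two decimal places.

The overall multiplier applied was 0.72.
So the original mass of flour was 176.16 ÷ 0.72 ≈ 244.67 g.

244.67 g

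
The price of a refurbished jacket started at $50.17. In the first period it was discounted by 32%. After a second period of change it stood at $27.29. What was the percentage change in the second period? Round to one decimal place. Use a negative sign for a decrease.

After the first period: $50.17 × 0.68 = $34.1156.
Second-period multiplier: $27.29 ÷ $34.1156 ≈ 0.79993.
That is a change of -20.0%.

-20.0%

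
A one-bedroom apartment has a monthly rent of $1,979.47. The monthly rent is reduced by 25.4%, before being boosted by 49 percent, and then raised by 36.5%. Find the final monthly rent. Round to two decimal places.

$3,003.36

Apply the 25.4% decrease: $1,979.47 × 0.746 = $1476.68462.
49% increase: $1476.68462 × 1.49 = $2200.2600838.
36.5% increase: $2200.2600838 × 1.365 = $3003.355014387 ≈ $3,003.36.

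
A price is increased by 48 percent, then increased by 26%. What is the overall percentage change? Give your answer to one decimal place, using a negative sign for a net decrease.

A 48% increase multiplies by 1.48.
Then a 26% increase: 1.48 × 1.26 = 1.8648.
Overall factor 1.8648, i.e. 86.5%.

86.5%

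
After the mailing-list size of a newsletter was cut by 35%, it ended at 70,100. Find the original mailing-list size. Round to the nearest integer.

107,846

The overall multiplier applied was 0.65.
So the original mailing-list size was 70,100 ÷ 0.65 ≈ 107,846.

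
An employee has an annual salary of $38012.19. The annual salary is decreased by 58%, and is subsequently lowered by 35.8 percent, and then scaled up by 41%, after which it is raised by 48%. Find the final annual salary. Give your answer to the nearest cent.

Apply the 58% decrease: $38012.19 × 0.42 = $15965.1198.
35.8% decrease: $15965.1198 × 0.642 = $10249.6069116.
Apply the 41% increase: $10249.6069116 × 1.41 = $14451.945745356.
48% increase: $14451.945745356 × 1.48 = $21388.87970312688 ≈ $21388.88.

$21388.88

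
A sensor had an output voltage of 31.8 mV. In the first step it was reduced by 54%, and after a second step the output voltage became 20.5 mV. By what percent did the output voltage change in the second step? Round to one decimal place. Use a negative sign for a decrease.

After the first step: 31.8 × 0.46 = 14.628.
Second-step multiplier: 20.5 ÷ 14.628 ≈ 1.40142.
That is a change of 40.1%.

40.1%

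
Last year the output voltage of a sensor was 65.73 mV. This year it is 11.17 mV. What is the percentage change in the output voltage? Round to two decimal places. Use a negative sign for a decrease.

-83.01%

Change: 11.17 − 65.73 = -54.56.
Relative to the original: -54.56 ÷ 65.73 ≈ -83.01%.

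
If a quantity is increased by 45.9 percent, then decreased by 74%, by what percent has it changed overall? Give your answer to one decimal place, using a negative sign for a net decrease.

-62.1%

The combined multiplier is 1.459 × 0.26 = 0.37934.
That corresponds to a decrease of 62.1%.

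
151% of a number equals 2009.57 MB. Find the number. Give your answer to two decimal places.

2009.57 MB ÷ 1.51 ≈ 1330.84 MB.

1330.84 MB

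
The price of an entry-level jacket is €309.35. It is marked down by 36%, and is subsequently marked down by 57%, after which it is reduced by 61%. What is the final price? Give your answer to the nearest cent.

€33.20

36% decrease: €309.35 × 0.64 = €197.984.
After the 57% decrease: €197.984 × 0.43 = €85.13312.
61% decrease: €85.13312 × 0.39 = €33.2019168 ≈ €33.20.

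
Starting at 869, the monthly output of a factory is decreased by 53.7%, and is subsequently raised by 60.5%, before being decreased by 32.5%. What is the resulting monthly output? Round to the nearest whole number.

436

Each change multiplies by a factor: 0.463 × 1.605 × 0.675 = 0.501602625.
869 × 0.501602625 = 435.892681125 ≈ 436.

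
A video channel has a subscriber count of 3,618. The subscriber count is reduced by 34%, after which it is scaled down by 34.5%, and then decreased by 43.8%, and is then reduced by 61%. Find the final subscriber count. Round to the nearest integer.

343

After the 34% decrease: 3,618 × 0.66 = 2387.88.
After the 34.5% decrease: 2387.88 × 0.655 = 1564.0614.
Apply the 43.8% decrease: 1564.0614 × 0.562 = 879.0025068.
61% decrease: 879.0025068 × 0.39 = 342.810977652 ≈ 343.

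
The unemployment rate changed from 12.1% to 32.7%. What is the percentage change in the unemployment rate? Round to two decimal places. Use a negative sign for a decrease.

170.25%

The change is 32.7 − 12.1 = 20.6 percentage points.
Relative to the original 12.1%, that is 20.6 ÷ 12.1 ≈ 170.25%.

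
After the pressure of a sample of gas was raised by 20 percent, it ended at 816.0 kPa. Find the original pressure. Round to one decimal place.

680.0 kPa

The overall multiplier applied was 1.2.
So the original pressure was 816.0 ÷ 1.2 = 680.0 kPa.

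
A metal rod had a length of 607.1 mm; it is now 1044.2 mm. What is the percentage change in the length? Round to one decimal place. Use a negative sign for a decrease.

72.0%

Change: 1044.2 − 607.1 = 437.1.
Relative to the original: 437.1 ÷ 607.1 ≈ 72.0%.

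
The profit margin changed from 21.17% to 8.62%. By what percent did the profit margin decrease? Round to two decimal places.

The change is 8.62 − 21.17 = -12.55 percentage points.
Relative to the original 21.17%, that is -12.55 ÷ 21.17 ≈ -59.28%.
So the profit margin fell by 59.28%.

59.28%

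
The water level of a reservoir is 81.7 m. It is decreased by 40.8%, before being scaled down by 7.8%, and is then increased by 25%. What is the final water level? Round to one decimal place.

55.7 m

40.8% decrease: 81.7 × 0.592 = 48.3664.
Apply the 7.8% decrease: 48.3664 × 0.922 = 44.5938208.
25% increase: 44.5938208 × 1.25 = 55.742276 ≈ 55.7.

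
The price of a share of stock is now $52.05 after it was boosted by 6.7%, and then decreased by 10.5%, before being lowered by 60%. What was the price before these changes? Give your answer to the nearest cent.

Undoing the 60% decrease: $52.05 ÷ 0.4 = $130.125.
Undoing the 10.5% decrease: $130.125 ÷ 0.895 ≈ $145.391061.
Undoing the 6.7% increase: $145.391061 ÷ 1.067 ≈ $136.26.

$136.26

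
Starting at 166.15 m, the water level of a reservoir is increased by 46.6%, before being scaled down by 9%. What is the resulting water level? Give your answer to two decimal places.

221.65 m

Apply the 46.6% increase: 166.15 × 1.466 = 243.5759.
9% decrease: 243.5759 × 0.91 = 221.654069 ≈ 221.65.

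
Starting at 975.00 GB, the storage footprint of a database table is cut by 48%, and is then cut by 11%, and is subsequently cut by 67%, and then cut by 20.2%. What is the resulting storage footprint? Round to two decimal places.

Each change multiplies by a factor: 0.52 × 0.89 × 0.33 × 0.798 = 0.121873752.
975.00 × 0.121873752 = 118.8269082 ≈ 118.83.

118.83 GB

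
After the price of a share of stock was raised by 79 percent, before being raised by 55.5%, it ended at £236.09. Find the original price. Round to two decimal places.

£84.82

Undoing the 55.5% increase: £236.09 ÷ 1.555 ≈ £151.826367.
Undoing the 79% increase: £151.826367 ÷ 1.79 ≈ £84.82.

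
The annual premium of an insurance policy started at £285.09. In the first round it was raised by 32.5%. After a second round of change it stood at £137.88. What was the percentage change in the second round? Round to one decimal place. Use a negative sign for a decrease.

After the first round: £285.09 × 1.325 = £377.74425.
Second-round multiplier: £137.88 ÷ £377.74425 ≈ 0.36501.
That is a change of -63.5%.

-63.5%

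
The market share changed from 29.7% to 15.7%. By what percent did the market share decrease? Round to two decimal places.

47.14%

The change is 15.7 − 29.7 = -14.0 percentage points.
Relative to the original 29.7%, that is -14.0 ÷ 29.7 ≈ -47.14%.
So the market share fell by 47.14%.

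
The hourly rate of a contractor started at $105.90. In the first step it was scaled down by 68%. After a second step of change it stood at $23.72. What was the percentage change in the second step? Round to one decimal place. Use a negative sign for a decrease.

-30.0%

After the first step: $105.90 × 0.32 = $33.888.
Second-step multiplier: $23.72 ÷ $33.888 ≈ 0.69995.
That is a change of -30.0%.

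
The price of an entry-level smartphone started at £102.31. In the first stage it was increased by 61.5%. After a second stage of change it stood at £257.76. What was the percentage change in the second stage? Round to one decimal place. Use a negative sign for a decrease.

After the first stage: £102.31 × 1.615 = £165.23065.
Second-stage multiplier: £257.76 ÷ £165.23065 ≈ 1.56.
That is a change of 56.0%.

56.0%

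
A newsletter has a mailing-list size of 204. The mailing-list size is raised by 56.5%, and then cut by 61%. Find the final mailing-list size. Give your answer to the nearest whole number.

Each change multiplies by a factor: 1.565 × 0.39 = 0.61035.
204 × 0.61035 = 124.5114 ≈ 125.

125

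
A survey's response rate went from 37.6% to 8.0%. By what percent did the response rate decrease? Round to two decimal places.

78.72%

The change is 8.0 − 37.6 = -29.6 percentage points.
Relative to the original 37.6%, that is -29.6 ÷ 37.6 ≈ -78.72%.
So the response rate fell by 78.72%.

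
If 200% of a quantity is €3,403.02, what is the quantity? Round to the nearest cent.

€1,701.51

€3,403.02 ÷ 2 = €1,701.51.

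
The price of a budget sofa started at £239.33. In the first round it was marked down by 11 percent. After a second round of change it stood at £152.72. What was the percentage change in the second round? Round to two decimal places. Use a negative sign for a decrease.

After the first round: £239.33 × 0.89 = £213.0037.
Second-round multiplier: £152.72 ÷ £213.0037 ≈ 0.716983.
That is a change of -28.30%.

-28.30%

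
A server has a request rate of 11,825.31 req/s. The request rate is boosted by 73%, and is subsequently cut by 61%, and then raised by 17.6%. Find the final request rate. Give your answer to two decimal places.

Apply the 73% increase: 11,825.31 × 1.73 = 20457.7863.
Apply the 61% decrease: 20457.7863 × 0.39 = 7978.536657.
After the 17.6% increase: 7978.536657 × 1.176 = 9382.759108632 ≈ 9,382.76.

9,382.76 req/s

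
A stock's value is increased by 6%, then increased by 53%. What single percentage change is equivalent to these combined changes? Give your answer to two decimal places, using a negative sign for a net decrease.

The combined multiplier is 1.06 × 1.53 = 1.6218.
That corresponds to an increase of 62.18%.

62.18%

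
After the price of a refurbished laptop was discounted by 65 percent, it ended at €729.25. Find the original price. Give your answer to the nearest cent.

€2,083.57

The overall multiplier applied was 0.35.
So the original price was €729.25 ÷ 0.35 ≈ €2,083.57.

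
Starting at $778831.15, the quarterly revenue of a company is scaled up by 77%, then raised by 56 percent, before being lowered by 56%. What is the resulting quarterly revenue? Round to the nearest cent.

Apply the 77% increase: $778831.15 × 1.77 = $1378531.1355.
After the 56% increase: $1378531.1355 × 1.56 = $2150508.57138.
56% decrease: $2150508.57138 × 0.44 = $946223.7714072 ≈ $946223.77.

$946223.77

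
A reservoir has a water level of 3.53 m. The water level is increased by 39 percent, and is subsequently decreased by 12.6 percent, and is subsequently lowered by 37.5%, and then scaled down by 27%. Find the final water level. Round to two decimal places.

39% increase: 3.53 × 1.39 = 4.9067.
Apply the 12.6% decrease: 4.9067 × 0.874 = 4.2884558.
Apply the 37.5% decrease: 4.2884558 × 0.625 = 2.680284875.
Apply the 27% decrease: 2.680284875 × 0.73 = 1.95660795875 ≈ 1.96.

1.96 m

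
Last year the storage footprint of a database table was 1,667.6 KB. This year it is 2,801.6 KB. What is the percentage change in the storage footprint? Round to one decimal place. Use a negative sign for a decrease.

Change: 2,801.6 − 1,667.6 = 1,134.0.
Relative to the original: 1,134.0 ÷ 1,667.6 ≈ 68.0%.

68.0%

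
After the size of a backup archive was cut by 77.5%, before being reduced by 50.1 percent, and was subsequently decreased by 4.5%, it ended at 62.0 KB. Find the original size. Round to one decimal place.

Undoing the 4.5% decrease: 62.0 ÷ 0.955 ≈ 64.921466.
Undoing the 50.1% decrease: 64.921466 ÷ 0.499 ≈ 130.103138.
Undoing the 77.5% decrease: 130.103138 ÷ 0.225 ≈ 578.2 KB.

578.2 KB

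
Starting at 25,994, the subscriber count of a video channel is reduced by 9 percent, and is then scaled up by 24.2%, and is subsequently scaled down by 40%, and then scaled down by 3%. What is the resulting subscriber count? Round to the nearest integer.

Apply the 9% decrease: 25,994 × 0.91 = 23654.54.
24.2% increase: 23654.54 × 1.242 = 29378.93868.
Apply the 40% decrease: 29378.93868 × 0.6 = 17627.363208.
Apply the 3% decrease: 17627.363208 × 0.97 = 17098.54231176 ≈ 17,099.

17,099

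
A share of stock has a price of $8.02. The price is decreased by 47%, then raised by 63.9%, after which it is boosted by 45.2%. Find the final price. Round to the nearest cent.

$10.12

After the 47% decrease: $8.02 × 0.53 = $4.2506.
After the 63.9% increase: $4.2506 × 1.639 = $6.9667334.
After the 45.2% increase: $6.9667334 × 1.452 = $10.1156968968 ≈ $10.12.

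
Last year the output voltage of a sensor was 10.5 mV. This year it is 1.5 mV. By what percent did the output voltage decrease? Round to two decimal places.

85.71%

Change: 1.5 − 10.5 = -9.0.
Relative to the original: -9.0 ÷ 10.5 ≈ -85.71%.
So the output voltage decreased by 85.71%.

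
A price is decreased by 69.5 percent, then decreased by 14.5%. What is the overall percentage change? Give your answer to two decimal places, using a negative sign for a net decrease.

-73.92%

A 69.5% decrease multiplies by 0.305.
Then a 14.5% decrease: 0.305 × 0.855 = 0.260775.
Overall factor 0.260775, i.e. -73.92%.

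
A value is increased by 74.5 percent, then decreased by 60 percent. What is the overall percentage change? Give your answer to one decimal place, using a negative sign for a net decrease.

-30.2%

A 74.5% increase multiplies by 1.745.
Then a 60% decrease: 1.745 × 0.4 = 0.698.
Overall factor 0.698, i.e. -30.2%.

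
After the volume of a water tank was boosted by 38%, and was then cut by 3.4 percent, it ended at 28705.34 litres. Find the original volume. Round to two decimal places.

21533.10 litres

The overall multiplier applied was 1.38 × 0.966 = 1.33308.
So the original volume was 28705.34 ÷ 1.33308 ≈ 21533.10 litres.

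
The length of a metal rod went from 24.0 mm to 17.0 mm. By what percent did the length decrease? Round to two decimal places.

Change: 17.0 − 24.0 = -7.0.
Relative to the original: -7.0 ÷ 24.0 ≈ -29.17%.
So the length decreased by 29.17%.

29.17%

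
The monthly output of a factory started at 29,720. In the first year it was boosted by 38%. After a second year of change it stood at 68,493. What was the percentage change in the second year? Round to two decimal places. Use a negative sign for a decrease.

67.00%

After the first year: 29,720 × 1.38 = 41013.6.
Second-year multiplier: 68,493 ÷ 41013.6 ≈ 1.670007.
That is a change of 67.00%.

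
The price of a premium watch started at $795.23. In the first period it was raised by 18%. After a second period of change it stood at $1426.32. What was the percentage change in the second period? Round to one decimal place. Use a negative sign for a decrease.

After the first period: $795.23 × 1.18 = $938.3714.
Second-period multiplier: $1426.32 ÷ $938.3714 ≈ 1.52.
That is a change of 52.0%.

52.0%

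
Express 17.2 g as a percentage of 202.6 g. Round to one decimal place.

17.2 g ÷ 202.6 g ≈ 8.5%.

8.5%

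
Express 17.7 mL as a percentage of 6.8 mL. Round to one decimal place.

17.7 mL ÷ 6.8 mL ≈ 260.3%.

260.3%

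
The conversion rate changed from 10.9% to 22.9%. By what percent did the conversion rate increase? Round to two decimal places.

The change is 22.9 − 10.9 = 12.0 percentage points.
Relative to the original 10.9%, that is 12.0 ÷ 10.9 ≈ 110.09%.
So the conversion rate rose by 110.09%.

110.09%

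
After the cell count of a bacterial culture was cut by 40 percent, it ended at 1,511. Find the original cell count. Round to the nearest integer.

2,518

The overall multiplier applied was 0.6.
So the original cell count was 1,511 ÷ 0.6 ≈ 2,518.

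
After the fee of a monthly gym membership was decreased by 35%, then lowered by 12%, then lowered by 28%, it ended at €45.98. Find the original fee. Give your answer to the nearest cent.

€111.65

The overall multiplier applied was 0.65 × 0.88 × 0.72 = 0.41184.
So the original fee was €45.98 ÷ 0.41184 ≈ €111.65.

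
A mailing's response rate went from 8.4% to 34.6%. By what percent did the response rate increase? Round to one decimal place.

The change is 34.6 − 8.4 = 26.2 percentage points.
Relative to the original 8.4%, that is 26.2 ÷ 8.4 ≈ 311.9%.
So the response rate rose by 311.9%.

311.9%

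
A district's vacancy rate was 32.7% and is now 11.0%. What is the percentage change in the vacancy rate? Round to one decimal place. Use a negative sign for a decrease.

-66.4%

The change is 11.0 − 32.7 = -21.7 percentage points.
Relative to the original 32.7%, that is -21.7 ÷ 32.7 ≈ -66.4%.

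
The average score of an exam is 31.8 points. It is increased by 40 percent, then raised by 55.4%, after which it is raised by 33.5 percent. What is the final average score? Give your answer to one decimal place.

Each change multiplies by a factor: 1.4 × 1.554 × 1.335 = 2.904426.
31.8 × 2.904426 = 92.3607468 ≈ 92.4.

92.4 points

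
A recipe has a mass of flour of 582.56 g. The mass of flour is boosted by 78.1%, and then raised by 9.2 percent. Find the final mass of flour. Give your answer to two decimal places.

1132.99 g

78.1% increase: 582.56 × 1.781 = 1037.53936.
9.2% increase: 1037.53936 × 1.092 = 1132.99298112 ≈ 1132.99.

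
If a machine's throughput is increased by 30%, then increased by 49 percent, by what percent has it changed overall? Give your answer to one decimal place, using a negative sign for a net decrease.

93.7%

A 30% increase multiplies by 1.3.
Then a 49% increase: 1.3 × 1.49 = 1.937.
Overall factor 1.937, i.e. 93.7%.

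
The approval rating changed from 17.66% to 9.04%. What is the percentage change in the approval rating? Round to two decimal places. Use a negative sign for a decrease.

-48.81%

The change is 9.04 − 17.66 = -8.62 percentage points.
Relative to the original 17.66%, that is -8.62 ÷ 17.66 ≈ -48.81%.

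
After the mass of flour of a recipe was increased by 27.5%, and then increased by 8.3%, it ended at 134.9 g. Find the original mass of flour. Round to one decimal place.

The overall multiplier applied was 1.275 × 1.083 = 1.380825.
So the original mass of flour was 134.9 ÷ 1.380825 ≈ 97.7 g.

97.7 g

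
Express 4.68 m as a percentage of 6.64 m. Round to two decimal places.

70.48%

4.68 m ÷ 6.64 m ≈ 70.48%.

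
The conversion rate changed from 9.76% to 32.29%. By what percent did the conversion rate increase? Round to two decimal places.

230.84%

The change is 32.29 − 9.76 = 22.53 percentage points.
Relative to the original 9.76%, that is 22.53 ÷ 9.76 ≈ 230.84%.
So the conversion rate rose by 230.84%.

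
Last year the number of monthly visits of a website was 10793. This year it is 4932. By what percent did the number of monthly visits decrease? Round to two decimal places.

54.30%

Change: 4932 − 10793 = -5861.
Relative to the original: -5861 ÷ 10793 ≈ -54.30%.
So the number of monthly visits decreased by 54.30%.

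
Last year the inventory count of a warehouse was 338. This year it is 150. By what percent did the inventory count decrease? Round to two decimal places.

55.62%

Change: 150 − 338 = -188.
Relative to the original: -188 ÷ 338 ≈ -55.62%.
So the inventory count decreased by 55.62%.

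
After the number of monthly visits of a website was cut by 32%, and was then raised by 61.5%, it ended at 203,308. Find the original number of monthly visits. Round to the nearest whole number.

185,128

Undoing the 61.5% increase: 203,308 ÷ 1.615 ≈ 125887.306502.
Undoing the 32% decrease: 125887.306502 ÷ 0.68 ≈ 185,128.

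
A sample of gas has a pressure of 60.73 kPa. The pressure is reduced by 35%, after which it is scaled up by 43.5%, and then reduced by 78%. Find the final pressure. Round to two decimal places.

Each change multiplies by a factor: 0.65 × 1.435 × 0.22 = 0.205205.
60.73 × 0.205205 = 12.46209965 ≈ 12.46.

12.46 kPa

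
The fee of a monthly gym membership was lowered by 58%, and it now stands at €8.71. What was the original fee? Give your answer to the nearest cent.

€20.74

The overall multiplier applied was 0.42.
So the original fee was €8.71 ÷ 0.42 ≈ €20.74.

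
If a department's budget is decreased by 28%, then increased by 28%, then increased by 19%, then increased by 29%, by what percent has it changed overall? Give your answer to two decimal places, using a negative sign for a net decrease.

A 28% decrease multiplies by 0.72.
Then a 28% increase: 0.72 × 1.28 = 0.9216.
Then a 19% increase: 0.9216 × 1.19 = 1.096704.
Then a 29% increase: 1.096704 × 1.29 = 1.41474816.
Overall factor 1.41474816, i.e. 41.47%.

41.47%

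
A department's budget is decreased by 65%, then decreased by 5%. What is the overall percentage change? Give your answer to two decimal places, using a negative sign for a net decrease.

-66.75%

A 65% decrease multiplies by 0.35.
Then a 5% decrease: 0.35 × 0.95 = 0.3325.
Overall factor 0.3325, i.e. -66.75%.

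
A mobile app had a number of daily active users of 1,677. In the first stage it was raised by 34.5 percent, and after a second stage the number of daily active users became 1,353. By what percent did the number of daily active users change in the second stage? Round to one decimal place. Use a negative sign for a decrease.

-40.0%

After the first stage: 1,677 × 1.345 = 2255.565.
Second-stage multiplier: 1,353 ÷ 2255.565 ≈ 0.59985.
That is a change of -40.0%.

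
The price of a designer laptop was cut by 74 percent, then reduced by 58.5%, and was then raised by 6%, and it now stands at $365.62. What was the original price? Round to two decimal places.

$3,196.71

Undoing the 6% increase: $365.62 ÷ 1.06 ≈ $344.924528.
Undoing the 58.5% decrease: $344.924528 ÷ 0.415 ≈ $831.143441.
Undoing the 74% decrease: $831.143441 ÷ 0.26 ≈ $3,196.71.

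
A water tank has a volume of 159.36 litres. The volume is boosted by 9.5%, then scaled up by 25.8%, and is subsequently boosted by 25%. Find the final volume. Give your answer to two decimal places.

274.40 litres

Each change multiplies by a factor: 1.095 × 1.258 × 1.25 = 1.7218875.
159.36 × 1.7218875 = 274.399992 ≈ 274.40.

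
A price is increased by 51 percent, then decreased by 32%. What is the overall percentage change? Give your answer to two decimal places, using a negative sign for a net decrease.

2.68%

The combined multiplier is 1.51 × 0.68 = 1.0268.
That corresponds to an increase of 2.68%.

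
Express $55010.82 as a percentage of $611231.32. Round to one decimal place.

$55010.82 ÷ $611231.32 ≈ 9.0%.

9.0%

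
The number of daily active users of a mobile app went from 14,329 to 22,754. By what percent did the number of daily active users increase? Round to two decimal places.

58.80%

Change: 22,754 − 14,329 = 8,425.
Relative to the original: 8,425 ÷ 14,329 ≈ 58.80%.
So the number of daily active users increased by 58.80%.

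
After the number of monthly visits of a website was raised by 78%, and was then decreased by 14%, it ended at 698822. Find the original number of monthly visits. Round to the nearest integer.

Undoing the 14% decrease: 698822 ÷ 0.86 ≈ 812583.72093.
Undoing the 78% increase: 812583.72093 ÷ 1.78 ≈ 456508.

456508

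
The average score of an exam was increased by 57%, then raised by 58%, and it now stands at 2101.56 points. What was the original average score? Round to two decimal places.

Undoing the 58% increase: 2101.56 ÷ 1.58 ≈ 1330.101266.
Undoing the 57% increase: 1330.101266 ÷ 1.57 ≈ 847.20 points.

847.20 points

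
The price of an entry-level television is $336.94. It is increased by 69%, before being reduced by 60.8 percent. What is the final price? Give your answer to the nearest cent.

69% increase: $336.94 × 1.69 = $569.4286.
After the 60.8% decrease: $569.4286 × 0.392 = $223.2160112 ≈ $223.22.

$223.22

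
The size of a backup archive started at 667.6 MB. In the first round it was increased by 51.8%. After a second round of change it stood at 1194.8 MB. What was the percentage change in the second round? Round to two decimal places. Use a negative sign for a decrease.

After the first round: 667.6 × 1.518 = 1013.4168.
Second-round multiplier: 1194.8 ÷ 1013.4168 ≈ 1.178982.
That is a change of 17.90%.

17.90%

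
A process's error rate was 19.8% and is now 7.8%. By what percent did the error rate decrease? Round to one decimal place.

60.6%

The change is 7.8 − 19.8 = -12.0 percentage points.
Relative to the original 19.8%, that is -12.0 ÷ 19.8 ≈ -60.6%.
So the error rate fell by 60.6%.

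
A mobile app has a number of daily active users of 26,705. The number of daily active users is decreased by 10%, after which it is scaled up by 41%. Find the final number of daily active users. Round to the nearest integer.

33,889

Apply the 10% decrease: 26,705 × 0.9 = 24034.5.
After the 41% increase: 24034.5 × 1.41 = 33888.645 ≈ 33,889.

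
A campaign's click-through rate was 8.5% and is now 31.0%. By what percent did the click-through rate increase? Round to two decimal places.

264.71%

The change is 31.0 − 8.5 = 22.5 percentage points.
Relative to the original 8.5%, that is 22.5 ÷ 8.5 ≈ 264.71%.
So the click-through rate rose by 264.71%.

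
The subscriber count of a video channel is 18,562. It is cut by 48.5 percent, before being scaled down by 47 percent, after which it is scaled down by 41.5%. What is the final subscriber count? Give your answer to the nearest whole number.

Each change multiplies by a factor: 0.515 × 0.53 × 0.585 = 0.15967575.
18,562 × 0.15967575 = 2963.9012715 ≈ 2,964.

2,964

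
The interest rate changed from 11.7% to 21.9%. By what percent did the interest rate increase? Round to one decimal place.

The change is 21.9 − 11.7 = 10.2 percentage points.
Relative to the original 11.7%, that is 10.2 ÷ 11.7 ≈ 87.2%.
So the interest rate rose by 87.2%.

87.2%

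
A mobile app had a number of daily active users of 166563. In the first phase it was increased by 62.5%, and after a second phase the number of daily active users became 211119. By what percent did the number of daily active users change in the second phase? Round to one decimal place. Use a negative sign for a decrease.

-22.0%

After the first phase: 166563 × 1.625 = 270664.875.
Second-phase multiplier: 211119 ÷ 270664.875 ≈ 0.78.
That is a change of -22.0%.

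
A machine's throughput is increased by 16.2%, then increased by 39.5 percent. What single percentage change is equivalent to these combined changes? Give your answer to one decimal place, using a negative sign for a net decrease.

62.1%

A 16.2% increase multiplies by 1.162.
Then a 39.5% increase: 1.162 × 1.395 = 1.62099.
Overall factor 1.62099, i.e. 62.1%.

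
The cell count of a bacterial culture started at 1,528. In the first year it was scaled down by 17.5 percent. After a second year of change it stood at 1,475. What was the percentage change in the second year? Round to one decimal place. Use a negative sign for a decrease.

17.0%

After the first year: 1,528 × 0.825 = 1260.6.
Second-year multiplier: 1,475 ÷ 1260.6 ≈ 1.17008.
That is a change of 17.0%.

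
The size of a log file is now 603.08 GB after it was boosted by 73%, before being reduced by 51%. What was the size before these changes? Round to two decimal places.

Undoing the 51% decrease: 603.08 ÷ 0.49 ≈ 1230.77551.
Undoing the 73% increase: 1230.77551 ÷ 1.73 ≈ 711.43 GB.

711.43 GB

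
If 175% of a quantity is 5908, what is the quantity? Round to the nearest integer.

3376

5908 ÷ 1.75 = 3376.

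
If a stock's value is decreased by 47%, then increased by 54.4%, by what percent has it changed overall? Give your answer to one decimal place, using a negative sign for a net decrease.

-18.2%

A 47% decrease multiplies by 0.53.
Then a 54.4% increase: 0.53 × 1.544 = 0.81832.
Overall factor 0.81832, i.e. -18.2%.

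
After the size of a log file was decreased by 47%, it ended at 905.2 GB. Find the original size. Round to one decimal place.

1,707.9 GB

The overall multiplier applied was 0.53.
So the original size was 905.2 ÷ 0.53 ≈ 1,707.9 GB.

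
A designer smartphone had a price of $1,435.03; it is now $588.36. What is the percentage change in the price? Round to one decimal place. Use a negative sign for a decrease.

-59.0%

Change: $588.36 − $1,435.03 = -$846.67.
Relative to the original: -$846.67 ÷ $1,435.03 ≈ -59.0%.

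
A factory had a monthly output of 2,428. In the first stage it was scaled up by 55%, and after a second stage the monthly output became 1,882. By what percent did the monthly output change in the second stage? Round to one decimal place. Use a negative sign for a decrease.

-50.0%

After the first stage: 2,428 × 1.55 = 3763.4.
Second-stage multiplier: 1,882 ÷ 3763.4 ≈ 0.50008.
That is a change of -50.0%.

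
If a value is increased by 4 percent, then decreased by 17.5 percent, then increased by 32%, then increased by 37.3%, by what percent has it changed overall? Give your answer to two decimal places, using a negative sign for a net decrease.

A 4% increase multiplies by 1.04.
Then a 17.5% decrease: 1.04 × 0.825 = 0.858.
Then a 32% increase: 0.858 × 1.32 = 1.13256.
Then a 37.3% increase: 1.13256 × 1.373 = 1.55500488.
Overall factor 1.55500488, i.e. 55.50%.

55.50%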